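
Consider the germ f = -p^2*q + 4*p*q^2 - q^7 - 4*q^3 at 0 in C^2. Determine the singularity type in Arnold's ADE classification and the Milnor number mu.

Type D8, Milnor number mu = 8.

The Hessian of f at 0 is [[0, 0], [0, 0]] with rank 0, so corank 2. A Groebner basis of the Jacobian ideal J(f) in C{p,q} is {p^2/7 + q^6 - 4*q^2/7, p^3 - 8*q^3, p*q - 2*q^2}; counting standard monomials gives mu = 8. Corank 2; j^3 = -q*(p - 2*q)^2 has shape L^2 M (L != M), so D-series; mu = 8 gives D_8.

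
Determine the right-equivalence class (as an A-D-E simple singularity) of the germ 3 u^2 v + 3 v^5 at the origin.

D_{6}

The Hessian of f at 0 has rank 0. Corank 2; j^3 = 3*u^2*v has shape L^2 M (L != M), so D-series; mu = 6 gives D_6.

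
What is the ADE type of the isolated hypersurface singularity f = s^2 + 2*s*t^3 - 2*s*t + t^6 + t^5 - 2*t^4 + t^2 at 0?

The Hessian of f at 0 has rank 1. Corank 1: A-series; mu = 4 gives A_4.

A4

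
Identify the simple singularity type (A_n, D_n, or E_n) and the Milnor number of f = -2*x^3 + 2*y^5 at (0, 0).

The Hessian of f at 0 is [[0, 0], [0, 0]] with rank 0, so corank 2. A Groebner basis of the Jacobian ideal J(f) in C{x,y} is {y^4, x^2}; counting standard monomials gives mu = 8. Corank 2; j^3 = -2*x^3 is a perfect cube, so E-series; the 5-jet and mu = 8 give E_8.

Type E_8, Milnor number mu = 8.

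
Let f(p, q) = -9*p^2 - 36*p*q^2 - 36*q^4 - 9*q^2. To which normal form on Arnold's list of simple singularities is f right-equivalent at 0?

A_{1}

The Hessian of f at 0 has rank 2. Corank 0: nondegenerate Morse point, so A_1.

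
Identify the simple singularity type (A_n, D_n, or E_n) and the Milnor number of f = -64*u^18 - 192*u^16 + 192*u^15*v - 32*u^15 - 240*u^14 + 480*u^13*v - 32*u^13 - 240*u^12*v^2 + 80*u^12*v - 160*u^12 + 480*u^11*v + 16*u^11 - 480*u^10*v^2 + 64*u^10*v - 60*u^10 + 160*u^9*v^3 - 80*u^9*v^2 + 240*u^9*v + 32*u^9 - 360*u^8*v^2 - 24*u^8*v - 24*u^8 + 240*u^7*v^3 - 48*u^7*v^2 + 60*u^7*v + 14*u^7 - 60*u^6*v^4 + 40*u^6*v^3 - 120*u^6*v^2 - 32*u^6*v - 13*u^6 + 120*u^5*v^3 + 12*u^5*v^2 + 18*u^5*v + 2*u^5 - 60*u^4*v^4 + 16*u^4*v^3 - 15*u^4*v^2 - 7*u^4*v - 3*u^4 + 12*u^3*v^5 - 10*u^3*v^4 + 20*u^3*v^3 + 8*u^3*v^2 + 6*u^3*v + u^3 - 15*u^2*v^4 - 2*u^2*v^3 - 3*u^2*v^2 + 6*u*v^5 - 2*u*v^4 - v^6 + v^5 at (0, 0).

Type E_8, Milnor number mu = 8.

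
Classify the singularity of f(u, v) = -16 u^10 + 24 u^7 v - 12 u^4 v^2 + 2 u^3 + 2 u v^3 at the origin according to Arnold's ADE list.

E7

The Hessian of f at 0 is [[0, 0], [0, 0]] with rank 0, so corank 2. A Groebner basis of the Jacobian ideal J(f) in C{u,v} is {u^3, u*v^2, 3*u^2 + v^3}; counting standard monomials gives mu = 7. Corank 2; j^3 = 2*u^3 is a perfect cube, so E-series; the 4-jet and mu = 7 give E_7.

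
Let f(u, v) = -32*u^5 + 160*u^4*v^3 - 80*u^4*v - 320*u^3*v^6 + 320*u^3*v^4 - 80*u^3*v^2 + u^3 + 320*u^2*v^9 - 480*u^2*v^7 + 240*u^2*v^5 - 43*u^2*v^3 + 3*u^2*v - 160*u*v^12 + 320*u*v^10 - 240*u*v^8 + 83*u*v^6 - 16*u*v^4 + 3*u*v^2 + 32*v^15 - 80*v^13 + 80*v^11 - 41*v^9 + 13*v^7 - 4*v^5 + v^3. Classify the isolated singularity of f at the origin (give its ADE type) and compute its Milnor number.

The Hessian of f at 0 has rank 0. Corank 2; j^3 = (u + v)^3 is a perfect cube, so E-series; the 5-jet and mu = 8 give E_8.

Type E_8, Milnor number mu = 8.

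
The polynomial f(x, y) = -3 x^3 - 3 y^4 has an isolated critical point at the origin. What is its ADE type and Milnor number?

Type E6, Milnor number mu = 6.

The Hessian of f at 0 is [[0, 0], [0, 0]] with rank 0, so corank 2. A Groebner basis of the Jacobian ideal J(f) in C{x,y} is {y^3, x^2}; counting standard monomials gives mu = 6. Corank 2; j^3 = -3*x^3 is a perfect cube, so E-series; the 4-jet and mu = 6 give E_6.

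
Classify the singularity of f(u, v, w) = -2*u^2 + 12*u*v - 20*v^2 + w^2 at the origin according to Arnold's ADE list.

The Hessian of f at 0 has rank 3. Corank 0: nondegenerate Morse point, so A_1.

A_1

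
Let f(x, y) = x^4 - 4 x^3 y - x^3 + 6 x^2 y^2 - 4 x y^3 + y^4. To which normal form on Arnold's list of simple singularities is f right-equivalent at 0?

E_6

The Hessian of f at 0 has rank 0. Corank 2; j^3 = -x^3 is a perfect cube, so E-series; the 4-jet and mu = 6 give E_6.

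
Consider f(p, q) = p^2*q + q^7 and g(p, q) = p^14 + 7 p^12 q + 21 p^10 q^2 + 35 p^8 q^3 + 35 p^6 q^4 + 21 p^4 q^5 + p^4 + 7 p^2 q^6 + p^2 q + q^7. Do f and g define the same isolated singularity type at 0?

Yes.

The Hessian of f at 0 is [[0, 0], [0, 0]] with rank 0, so corank 2. A Groebner basis of the Jacobian ideal J(f) in C{p,q} is {p^2/7 + q^6, p^3, p*q}; counting standard monomials gives mu = 8. Corank 2; j^3 = p^2*q has shape L^2 M (L != M), so D-series; mu = 8 gives D_8. The Hessian of g at 0 is [[0, 0], [0, 0]] with rank 0, so corank 2. A Groebner basis of the Jacobian ideal J(g) in C{p,q} is {p^2/7 + q^6, p^3, p*q}; counting standard monomials gives mu = 8. Corank 2; j^3 = p^2*q has shape L^2 M (L != M), so D-series; mu = 8 gives D_8. Both have type D_8, hence right-equivalent.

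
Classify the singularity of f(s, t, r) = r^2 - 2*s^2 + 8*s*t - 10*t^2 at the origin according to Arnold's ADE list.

A1

The Hessian of f at 0 has rank 3. Corank 0: nondegenerate Morse point, so A_1.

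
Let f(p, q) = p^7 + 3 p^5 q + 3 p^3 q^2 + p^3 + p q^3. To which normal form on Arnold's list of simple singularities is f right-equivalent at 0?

E_7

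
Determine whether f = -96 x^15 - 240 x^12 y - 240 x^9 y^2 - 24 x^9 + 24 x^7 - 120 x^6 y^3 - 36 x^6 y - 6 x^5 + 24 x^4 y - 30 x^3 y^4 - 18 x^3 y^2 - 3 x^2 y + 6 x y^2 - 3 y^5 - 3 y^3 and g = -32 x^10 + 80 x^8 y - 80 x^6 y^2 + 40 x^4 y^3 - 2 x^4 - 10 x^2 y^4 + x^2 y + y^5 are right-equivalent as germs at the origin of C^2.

The Hessian of f at 0 has rank 0. Corank 2; j^3 = -3*y*(x - y)^2 has shape L^2 M (L != M), so D-series; mu = 6 gives D_6. The Hessian of g at 0 has rank 0. Corank 2; j^3 = x^2*y has shape L^2 M (L != M), so D-series; mu = 6 gives D_6. Both have type D_6, hence right-equivalent.

Yes.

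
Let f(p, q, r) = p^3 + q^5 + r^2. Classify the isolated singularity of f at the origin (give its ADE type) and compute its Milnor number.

Type E_{8}, Milnor number mu = 8.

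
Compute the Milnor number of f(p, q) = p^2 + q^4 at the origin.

3

The Hessian of f at 0 has rank 1. Corank 1: A-series; mu = 3 gives A_3.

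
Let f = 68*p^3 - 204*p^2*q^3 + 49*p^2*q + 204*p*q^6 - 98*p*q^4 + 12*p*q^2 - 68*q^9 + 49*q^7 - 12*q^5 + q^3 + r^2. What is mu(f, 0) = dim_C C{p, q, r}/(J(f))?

The Hessian of f at 0 is [[0, 0, 0], [0, 0, 0], [0, 0, 2]] with rank 1, so corank 2. A Groebner basis of the Jacobian ideal J(f) in C{p,q,r} is {q^3, p^2 - 3*q^2/47, p*q + 12*q^2/47, r}; counting standard monomials gives mu = 4. Corank 2; j^3 = (4*p + q)*(17*p^2 + 8*p*q + q^2) splits into three distinct lines over C (the quadratic factor has nonzero discriminant), so D_4.

4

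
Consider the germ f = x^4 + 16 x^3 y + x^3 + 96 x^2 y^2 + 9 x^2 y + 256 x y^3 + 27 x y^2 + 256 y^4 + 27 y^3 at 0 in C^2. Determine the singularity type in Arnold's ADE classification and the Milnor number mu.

Type E6, Milnor number mu = 6.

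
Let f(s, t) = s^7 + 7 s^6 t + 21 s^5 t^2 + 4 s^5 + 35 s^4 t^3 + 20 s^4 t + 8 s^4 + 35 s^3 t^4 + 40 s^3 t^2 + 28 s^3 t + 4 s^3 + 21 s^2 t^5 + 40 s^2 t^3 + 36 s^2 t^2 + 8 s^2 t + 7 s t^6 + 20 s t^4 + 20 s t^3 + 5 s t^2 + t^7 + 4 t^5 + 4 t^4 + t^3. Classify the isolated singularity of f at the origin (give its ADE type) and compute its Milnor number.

The Hessian of f at 0 is [[0, 0], [0, 0]] with rank 0, so corank 2. A Groebner basis of the Jacobian ideal J(f) in C{s,t} is {-328*s^2/17 + s*t^3 + 8*s*t^2/17 - 12*s*t + 35*t^3/17 - 20*t^2/17, 416*s^2/17 + 28*s*t^2/17 + 16*s*t + t^4 - 22*t^3/17 + 32*t^2/17, s^3 - 25*s^2/17 - 39*s*t^2/34 - 3*s*t/2 - 31*t^3/68 - 13*t^2/34, s^2*t + 14*s^2/17 + 47*s*t^2/34 + s*t + 33*t^3/68 + 5*t^2/17}; counting standard monomials gives mu = 8. Corank 2; j^3 = (s + t)*(2*s + t)^2 has shape L^2 M (L != M), so D-series; mu = 8 gives D_8.

Type D_8, Milnor number mu = 8.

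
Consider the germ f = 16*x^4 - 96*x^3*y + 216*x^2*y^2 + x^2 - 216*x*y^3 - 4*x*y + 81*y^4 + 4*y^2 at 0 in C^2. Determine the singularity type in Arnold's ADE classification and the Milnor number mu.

The Hessian of f at 0 has rank 1. Corank 1: A-series; mu = 3 gives A_3.

Type A3, Milnor number mu = 3.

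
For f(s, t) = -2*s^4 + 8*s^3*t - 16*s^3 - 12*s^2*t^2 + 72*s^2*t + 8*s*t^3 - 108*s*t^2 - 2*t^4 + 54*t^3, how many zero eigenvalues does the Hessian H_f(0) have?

2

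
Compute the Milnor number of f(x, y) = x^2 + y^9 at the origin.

8

The Hessian of f at 0 has rank 1. Corank 1: A-series; mu = 8 gives A_8.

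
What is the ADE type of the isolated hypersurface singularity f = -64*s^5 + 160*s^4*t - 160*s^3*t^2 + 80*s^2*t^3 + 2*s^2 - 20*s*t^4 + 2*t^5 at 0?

The Hessian of f at 0 is [[4, 0], [0, 0]] with rank 1, so corank 1. A Groebner basis of the Jacobian ideal J(f) in C{s,t} is {t^4, s}; counting standard monomials gives mu = 4. Corank 1: A-series; mu = 4 gives A_4.

A_{4}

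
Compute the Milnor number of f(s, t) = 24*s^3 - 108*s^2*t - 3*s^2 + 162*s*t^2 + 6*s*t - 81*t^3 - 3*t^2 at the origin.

2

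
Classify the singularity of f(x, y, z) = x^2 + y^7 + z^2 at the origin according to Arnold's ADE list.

A_6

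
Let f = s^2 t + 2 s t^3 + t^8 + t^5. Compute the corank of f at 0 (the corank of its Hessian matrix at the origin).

2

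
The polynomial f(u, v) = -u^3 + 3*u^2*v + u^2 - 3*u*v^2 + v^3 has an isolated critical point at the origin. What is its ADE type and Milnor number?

The Hessian of f at 0 has rank 1. Corank 1: A-series; mu = 2 gives A_2.

Type A_2, Milnor number mu = 2.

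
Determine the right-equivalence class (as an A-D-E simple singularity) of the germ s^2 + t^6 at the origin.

The Hessian of f at 0 is [[2, 0], [0, 0]] with rank 1, so corank 1. A Groebner basis of the Jacobian ideal J(f) in C{s,t} is {t^5, s}; counting standard monomials gives mu = 5. Corank 1: A-series; mu = 5 gives A_5.

A_{5}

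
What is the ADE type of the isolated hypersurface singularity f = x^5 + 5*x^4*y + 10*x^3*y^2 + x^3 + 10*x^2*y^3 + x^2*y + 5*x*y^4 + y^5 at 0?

The Hessian of f at 0 has rank 0. Corank 2; j^3 = x^2*(x + y) has shape L^2 M (L != M), so D-series; mu = 6 gives D_6.

D_6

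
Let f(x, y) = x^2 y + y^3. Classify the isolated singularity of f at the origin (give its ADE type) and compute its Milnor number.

Type D_{4}, Milnor number mu = 4.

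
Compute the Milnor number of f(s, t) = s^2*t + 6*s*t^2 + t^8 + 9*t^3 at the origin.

9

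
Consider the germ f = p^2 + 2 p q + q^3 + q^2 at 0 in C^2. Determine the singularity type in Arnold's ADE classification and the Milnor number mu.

The Hessian of f at 0 is [[2, 2], [2, 2]] with rank 1, so corank 1. A Groebner basis of the Jacobian ideal J(f) in C{p,q} is {q^2, p + q}; counting standard monomials gives mu = 2. Corank 1: A-series; mu = 2 gives A_2.

Type A_{2}, Milnor number mu = 2.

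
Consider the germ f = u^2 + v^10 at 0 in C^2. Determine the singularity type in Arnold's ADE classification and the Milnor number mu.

Type A9, Milnor number mu = 9.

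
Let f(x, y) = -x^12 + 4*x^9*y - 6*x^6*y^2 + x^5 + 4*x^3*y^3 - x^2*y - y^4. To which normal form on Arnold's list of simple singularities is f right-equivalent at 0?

The Hessian of f at 0 has rank 0. Corank 2; j^3 = -x^2*y has shape L^2 M (L != M), so D-series; mu = 5 gives D_5.

D_5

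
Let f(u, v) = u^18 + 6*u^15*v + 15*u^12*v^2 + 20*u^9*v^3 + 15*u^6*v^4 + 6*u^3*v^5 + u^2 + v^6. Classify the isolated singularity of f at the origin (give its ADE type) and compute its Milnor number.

Type A_5, Milnor number mu = 5.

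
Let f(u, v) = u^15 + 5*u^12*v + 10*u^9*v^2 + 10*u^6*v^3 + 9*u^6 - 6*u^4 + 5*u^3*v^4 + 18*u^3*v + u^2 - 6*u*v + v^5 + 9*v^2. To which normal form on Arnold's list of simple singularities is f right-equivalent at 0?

The Hessian of f at 0 has rank 1. Corank 1: A-series; mu = 4 gives A_4.

A_{4}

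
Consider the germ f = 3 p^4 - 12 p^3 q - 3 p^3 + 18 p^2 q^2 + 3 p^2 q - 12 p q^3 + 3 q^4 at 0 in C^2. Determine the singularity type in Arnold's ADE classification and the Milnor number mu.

Type D_5, Milnor number mu = 5.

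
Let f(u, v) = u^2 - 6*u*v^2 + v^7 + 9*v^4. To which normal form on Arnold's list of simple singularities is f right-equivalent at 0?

The Hessian of f at 0 has rank 1. Corank 1: A-series; mu = 6 gives A_6.

A_{6}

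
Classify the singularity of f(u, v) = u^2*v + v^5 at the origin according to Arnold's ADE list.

D_{6}

The Hessian of f at 0 is [[0, 0], [0, 0]] with rank 0, so corank 2. A Groebner basis of the Jacobian ideal J(f) in C{u,v} is {u^2/5 + v^4, u^3, u*v}; counting standard monomials gives mu = 6. Corank 2; j^3 = u^2*v has shape L^2 M (L != M), so D-series; mu = 6 gives D_6.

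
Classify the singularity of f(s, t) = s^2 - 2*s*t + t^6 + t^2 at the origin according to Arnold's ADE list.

A5

The Hessian of f at 0 is [[2, -2], [-2, 2]] with rank 1, so corank 1. A Groebner basis of the Jacobian ideal J(f) in C{s,t} is {t^5, s - t}; counting standard monomials gives mu = 5. Corank 1: A-series; mu = 5 gives A_5.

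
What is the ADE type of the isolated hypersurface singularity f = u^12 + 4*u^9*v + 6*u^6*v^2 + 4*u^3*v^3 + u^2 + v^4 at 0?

A_3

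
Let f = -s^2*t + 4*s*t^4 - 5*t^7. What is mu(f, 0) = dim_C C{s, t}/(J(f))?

The Hessian of f at 0 has rank 0. Corank 2; j^3 = -s^2*t has shape L^2 M (L != M), so D-series; mu = 8 gives D_8.

8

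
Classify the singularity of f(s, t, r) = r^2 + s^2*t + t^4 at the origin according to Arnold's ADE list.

The Hessian of f at 0 is [[0, 0, 0], [0, 0, 0], [0, 0, 2]] with rank 1, so corank 2. A Groebner basis of the Jacobian ideal J(f) in C{s,t,r} is {s^3, s^2/4 + t^3, s*t, r}; counting standard monomials gives mu = 5. Corank 2; j^3 = s^2*t has shape L^2 M (L != M), so D-series; mu = 5 gives D_5.

D_{5}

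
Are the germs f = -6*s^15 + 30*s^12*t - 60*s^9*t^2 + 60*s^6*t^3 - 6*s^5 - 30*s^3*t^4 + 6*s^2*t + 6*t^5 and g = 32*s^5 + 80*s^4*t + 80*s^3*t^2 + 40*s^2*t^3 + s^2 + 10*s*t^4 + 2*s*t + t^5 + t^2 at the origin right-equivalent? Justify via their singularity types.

The Hessian of f at 0 has rank 0. Corank 2; j^3 = 6*s^2*t has shape L^2 M (L != M), so D-series; mu = 6 gives D_6. The Hessian of g at 0 has rank 1. Corank 1: A-series; mu = 4 gives A_4. f is D_6 but g is A_4, hence not right-equivalent.

No.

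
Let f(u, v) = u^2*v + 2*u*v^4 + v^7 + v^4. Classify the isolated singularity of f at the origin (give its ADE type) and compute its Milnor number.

The Hessian of f at 0 has rank 0. Corank 2; j^3 = u^2*v has shape L^2 M (L != M), so D-series; mu = 5 gives D_5.

Type D_{5}, Milnor number mu = 5.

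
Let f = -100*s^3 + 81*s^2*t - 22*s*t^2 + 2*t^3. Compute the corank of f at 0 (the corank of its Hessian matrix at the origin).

Hessian at 0 has rank 0.

2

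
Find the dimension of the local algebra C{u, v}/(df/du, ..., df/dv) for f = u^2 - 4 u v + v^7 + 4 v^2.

6

The Hessian of f at 0 has rank 1. Corank 1: A-series; mu = 6 gives A_6.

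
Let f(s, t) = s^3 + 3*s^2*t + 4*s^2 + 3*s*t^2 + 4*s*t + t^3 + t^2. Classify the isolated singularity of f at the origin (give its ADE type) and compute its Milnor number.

The Hessian of f at 0 has rank 1. Corank 1: A-series; mu = 2 gives A_2.

Type A2, Milnor number mu = 2.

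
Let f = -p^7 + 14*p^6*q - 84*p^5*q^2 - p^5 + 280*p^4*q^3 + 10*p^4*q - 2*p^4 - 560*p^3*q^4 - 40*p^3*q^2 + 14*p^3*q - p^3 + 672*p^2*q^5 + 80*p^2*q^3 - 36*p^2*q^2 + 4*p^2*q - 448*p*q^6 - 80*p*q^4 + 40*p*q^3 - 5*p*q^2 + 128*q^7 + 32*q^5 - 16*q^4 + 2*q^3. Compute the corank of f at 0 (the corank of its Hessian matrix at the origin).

2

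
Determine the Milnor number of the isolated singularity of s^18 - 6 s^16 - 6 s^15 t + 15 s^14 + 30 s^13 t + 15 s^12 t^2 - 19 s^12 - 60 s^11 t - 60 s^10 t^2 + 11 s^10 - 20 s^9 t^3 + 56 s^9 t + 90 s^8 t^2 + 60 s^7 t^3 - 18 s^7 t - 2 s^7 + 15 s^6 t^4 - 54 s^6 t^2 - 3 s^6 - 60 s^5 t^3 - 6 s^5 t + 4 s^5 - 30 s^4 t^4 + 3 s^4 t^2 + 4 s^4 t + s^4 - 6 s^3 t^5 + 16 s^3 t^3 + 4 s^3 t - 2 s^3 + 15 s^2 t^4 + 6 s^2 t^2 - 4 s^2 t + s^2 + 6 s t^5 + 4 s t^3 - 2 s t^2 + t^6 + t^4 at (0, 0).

5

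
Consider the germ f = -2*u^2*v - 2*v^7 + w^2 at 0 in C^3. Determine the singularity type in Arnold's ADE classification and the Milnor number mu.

The Hessian of f at 0 has rank 1. Corank 2; j^3 = -2*u^2*v has shape L^2 M (L != M), so D-series; mu = 8 gives D_8.

Type D8, Milnor number mu = 8.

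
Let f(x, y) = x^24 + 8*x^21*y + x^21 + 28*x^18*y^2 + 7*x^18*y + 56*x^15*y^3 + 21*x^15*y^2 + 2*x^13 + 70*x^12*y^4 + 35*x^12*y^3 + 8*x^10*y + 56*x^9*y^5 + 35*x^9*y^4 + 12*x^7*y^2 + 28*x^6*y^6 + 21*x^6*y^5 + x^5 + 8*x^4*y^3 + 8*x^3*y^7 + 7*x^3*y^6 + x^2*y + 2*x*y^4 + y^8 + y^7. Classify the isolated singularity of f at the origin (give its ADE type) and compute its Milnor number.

Type D_9, Milnor number mu = 9.

The Hessian of f at 0 is [[0, 0], [0, 0]] with rank 0, so corank 2. A Groebner basis of the Jacobian ideal J(f) in C{x,y} is {x^2*y^2, 8*x^2*y + x^2 + x*y^3, x*y + y^4, x^3}; counting standard monomials gives mu = 9. Corank 2; j^3 = x^2*y has shape L^2 M (L != M), so D-series; mu = 9 gives D_9.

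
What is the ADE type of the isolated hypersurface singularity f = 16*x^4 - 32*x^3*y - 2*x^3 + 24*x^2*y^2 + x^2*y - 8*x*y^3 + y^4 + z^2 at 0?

The Hessian of f at 0 is [[0, 0, 0], [0, 0, 0], [0, 0, 2]] with rank 1, so corank 2. A Groebner basis of the Jacobian ideal J(f) in C{x,y,z} is {x*y^2, x*y/8 + y^3, x^2 - x*y/2, z}; counting standard monomials gives mu = 5. Corank 2; j^3 = -x^2*(2*x - y) has shape L^2 M (L != M), so D-series; mu = 5 gives D_5.

D_{5}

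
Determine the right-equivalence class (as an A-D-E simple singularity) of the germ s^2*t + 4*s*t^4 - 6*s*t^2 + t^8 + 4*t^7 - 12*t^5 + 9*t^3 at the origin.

D_{9}

The Hessian of f at 0 has rank 0. Corank 2; j^3 = t*(s - 3*t)^2 has shape L^2 M (L != M), so D-series; mu = 9 gives D_9.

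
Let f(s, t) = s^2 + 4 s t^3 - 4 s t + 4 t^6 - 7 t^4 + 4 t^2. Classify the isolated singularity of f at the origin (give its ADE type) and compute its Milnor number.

Type A3, Milnor number mu = 3.

The Hessian of f at 0 is [[2, -4], [-4, 8]] with rank 1, so corank 1. A Groebner basis of the Jacobian ideal J(f) in C{s,t} is {t^3, s - 2*t}; counting standard monomials gives mu = 3. Corank 1: A-series; mu = 3 gives A_3.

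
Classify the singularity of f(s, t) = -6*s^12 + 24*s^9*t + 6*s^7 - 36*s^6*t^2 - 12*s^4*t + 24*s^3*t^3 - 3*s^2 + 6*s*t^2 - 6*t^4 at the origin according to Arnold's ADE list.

A3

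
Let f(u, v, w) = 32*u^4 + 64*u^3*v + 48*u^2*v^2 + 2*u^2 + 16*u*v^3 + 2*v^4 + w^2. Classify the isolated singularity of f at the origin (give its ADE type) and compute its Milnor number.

The Hessian of f at 0 is [[4, 0, 0], [0, 0, 0], [0, 0, 2]] with rank 2, so corank 1. A Groebner basis of the Jacobian ideal J(f) in C{u,v,w} is {v^3, u, w}; counting standard monomials gives mu = 3. Corank 1: A-series; mu = 3 gives A_3.

Type A_3, Milnor number mu = 3.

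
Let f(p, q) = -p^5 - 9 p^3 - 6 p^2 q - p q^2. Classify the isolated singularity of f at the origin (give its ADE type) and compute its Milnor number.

The Hessian of f at 0 has rank 0. Corank 2; j^3 = -p*(3*p + q)^2 has shape L^2 M (L != M), so D-series; mu = 6 gives D_6.

Type D_{6}, Milnor number mu = 6.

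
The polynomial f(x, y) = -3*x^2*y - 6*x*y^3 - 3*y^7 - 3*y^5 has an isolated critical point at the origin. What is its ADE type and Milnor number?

Type D_{8}, Milnor number mu = 8.

The Hessian of f at 0 has rank 0. Corank 2; j^3 = -3*x^2*y has shape L^2 M (L != M), so D-series; mu = 8 gives D_8.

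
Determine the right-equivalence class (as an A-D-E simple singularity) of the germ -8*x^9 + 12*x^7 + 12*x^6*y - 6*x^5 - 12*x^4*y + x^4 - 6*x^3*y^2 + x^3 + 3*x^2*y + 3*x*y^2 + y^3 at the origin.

E_6

The Hessian of f at 0 has rank 0. Corank 2; j^3 = (x + y)^3 is a perfect cube, so E-series; the 4-jet and mu = 6 give E_6.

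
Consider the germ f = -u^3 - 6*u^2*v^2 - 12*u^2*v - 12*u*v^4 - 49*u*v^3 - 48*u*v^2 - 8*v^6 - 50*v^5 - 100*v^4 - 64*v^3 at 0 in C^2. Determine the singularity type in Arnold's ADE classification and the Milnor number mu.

The Hessian of f at 0 has rank 0. Corank 2; j^3 = -(u + 4*v)^3 is a perfect cube, so E-series; the 4-jet and mu = 7 give E_7.

Type E_{7}, Milnor number mu = 7.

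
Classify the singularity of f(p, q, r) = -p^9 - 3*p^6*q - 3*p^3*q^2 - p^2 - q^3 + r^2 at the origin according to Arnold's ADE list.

A2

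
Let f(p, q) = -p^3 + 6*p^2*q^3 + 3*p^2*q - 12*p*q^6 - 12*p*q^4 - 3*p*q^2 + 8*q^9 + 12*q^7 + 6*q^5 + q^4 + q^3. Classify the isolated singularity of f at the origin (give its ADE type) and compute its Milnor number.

Type E_{6}, Milnor number mu = 6.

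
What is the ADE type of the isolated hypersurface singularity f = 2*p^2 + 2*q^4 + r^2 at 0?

A3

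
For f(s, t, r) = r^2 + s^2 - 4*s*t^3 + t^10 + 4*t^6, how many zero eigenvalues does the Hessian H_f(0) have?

1

Hessian at 0 has rank 2.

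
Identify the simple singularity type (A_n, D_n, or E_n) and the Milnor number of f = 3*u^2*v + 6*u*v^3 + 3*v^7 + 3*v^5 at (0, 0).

Type D8, Milnor number mu = 8.

The Hessian of f at 0 has rank 0. Corank 2; j^3 = 3*u^2*v has shape L^2 M (L != M), so D-series; mu = 8 gives D_8.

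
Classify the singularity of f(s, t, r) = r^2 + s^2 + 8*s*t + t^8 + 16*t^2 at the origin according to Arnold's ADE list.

A_{7}

The Hessian of f at 0 has rank 2. Corank 1: A-series; mu = 7 gives A_7.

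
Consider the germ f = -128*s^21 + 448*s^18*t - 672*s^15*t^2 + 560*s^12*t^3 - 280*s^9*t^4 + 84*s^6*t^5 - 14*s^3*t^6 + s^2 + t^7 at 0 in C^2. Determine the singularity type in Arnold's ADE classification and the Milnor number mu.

The Hessian of f at 0 has rank 1. Corank 1: A-series; mu = 6 gives A_6.

Type A_{6}, Milnor number mu = 6.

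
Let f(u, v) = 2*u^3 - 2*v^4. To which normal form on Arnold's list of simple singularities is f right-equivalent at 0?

E_{6}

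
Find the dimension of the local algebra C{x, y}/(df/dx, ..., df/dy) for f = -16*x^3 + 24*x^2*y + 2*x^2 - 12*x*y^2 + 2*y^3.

The Hessian of f at 0 is [[4, 0], [0, 0]] with rank 1, so corank 1. A Groebner basis of the Jacobian ideal J(f) in C{x,y} is {y^2, x}; counting standard monomials gives mu = 2. Corank 1: A-series; mu = 2 gives A_2.

2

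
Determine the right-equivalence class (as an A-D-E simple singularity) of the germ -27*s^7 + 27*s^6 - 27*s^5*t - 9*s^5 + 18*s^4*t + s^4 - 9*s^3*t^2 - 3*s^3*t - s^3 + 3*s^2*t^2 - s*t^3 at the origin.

The Hessian of f at 0 is [[0, 0], [0, 0]] with rank 0, so corank 2. A Groebner basis of the Jacobian ideal J(f) in C{s,t} is {3*s^2 + t^4 + t^3, s^3, s^2*t - s^2 - t^3/3, -2*s^2 + s*t^2 - 2*t^3/3}; counting standard monomials gives mu = 7. Corank 2; j^3 = -s^3 is a perfect cube, so E-series; the 4-jet and mu = 7 give E_7.

E7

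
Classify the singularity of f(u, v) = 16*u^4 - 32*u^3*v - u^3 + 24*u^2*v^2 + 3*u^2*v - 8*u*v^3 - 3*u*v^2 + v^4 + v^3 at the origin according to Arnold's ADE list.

The Hessian of f at 0 has rank 0. Corank 2; j^3 = -(u - v)^3 is a perfect cube, so E-series; the 4-jet and mu = 6 give E_6.

E_6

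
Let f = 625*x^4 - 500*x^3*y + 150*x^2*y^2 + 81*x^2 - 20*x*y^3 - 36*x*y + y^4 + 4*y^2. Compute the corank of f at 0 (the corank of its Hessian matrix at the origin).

Hessian at 0 has rank 1.

1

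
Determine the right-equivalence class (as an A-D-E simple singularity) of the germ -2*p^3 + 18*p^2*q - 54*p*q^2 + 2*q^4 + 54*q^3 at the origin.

E_{6}

The Hessian of f at 0 has rank 0. Corank 2; j^3 = -2*(p - 3*q)^3 is a perfect cube, so E-series; the 4-jet and mu = 6 give E_6.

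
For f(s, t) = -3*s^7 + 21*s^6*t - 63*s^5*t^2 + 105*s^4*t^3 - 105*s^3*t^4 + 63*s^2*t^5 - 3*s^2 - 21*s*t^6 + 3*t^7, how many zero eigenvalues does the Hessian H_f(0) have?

Hessian at 0 has rank 1.

1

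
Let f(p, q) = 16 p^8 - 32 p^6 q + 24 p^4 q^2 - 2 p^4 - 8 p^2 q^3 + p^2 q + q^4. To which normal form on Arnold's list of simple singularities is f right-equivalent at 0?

D_5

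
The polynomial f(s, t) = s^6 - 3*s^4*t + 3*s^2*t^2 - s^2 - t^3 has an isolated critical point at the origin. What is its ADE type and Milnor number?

Type A_{2}, Milnor number mu = 2.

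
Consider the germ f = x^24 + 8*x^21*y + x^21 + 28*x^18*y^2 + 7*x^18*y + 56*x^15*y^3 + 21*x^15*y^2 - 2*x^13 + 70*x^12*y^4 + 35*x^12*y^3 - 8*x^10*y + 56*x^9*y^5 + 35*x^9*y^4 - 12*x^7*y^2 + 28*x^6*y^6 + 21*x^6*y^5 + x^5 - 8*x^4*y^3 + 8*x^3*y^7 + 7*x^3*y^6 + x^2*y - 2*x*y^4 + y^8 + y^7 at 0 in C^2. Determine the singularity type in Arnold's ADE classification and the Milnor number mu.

Type D9, Milnor number mu = 9.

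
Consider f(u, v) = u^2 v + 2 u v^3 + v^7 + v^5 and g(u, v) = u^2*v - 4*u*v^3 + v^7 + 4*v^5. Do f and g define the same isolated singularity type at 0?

The Hessian of f at 0 is [[0, 0], [0, 0]] with rank 0, so corank 2. A Groebner basis of the Jacobian ideal J(f) in C{u,v} is {u^2*v^2 + u^2/7 + u*v^2/7, u^3 - u^2/7 - u*v^2/7, u*v + v^3}; counting standard monomials gives mu = 8. Corank 2; j^3 = u^2*v has shape L^2 M (L != M), so D-series; mu = 8 gives D_8. The Hessian of g at 0 is [[0, 0], [0, 0]] with rank 0, so corank 2. A Groebner basis of the Jacobian ideal J(g) in C{u,v} is {u^2*v^2 + 4*u^2/7 - 8*u*v^2/7, u^3 + 8*u^2/7 - 16*u*v^2/7, -u*v/2 + v^3}; counting standard monomials gives mu = 8. Corank 2; j^3 = u^2*v has shape L^2 M (L != M), so D-series; mu = 8 gives D_8. Both have type D_8, hence right-equivalent.

Yes.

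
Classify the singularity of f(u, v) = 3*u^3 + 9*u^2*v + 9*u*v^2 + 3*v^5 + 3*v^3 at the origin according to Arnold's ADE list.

E_8

The Hessian of f at 0 has rank 0. Corank 2; j^3 = 3*(u + v)^3 is a perfect cube, so E-series; the 5-jet and mu = 8 give E_8.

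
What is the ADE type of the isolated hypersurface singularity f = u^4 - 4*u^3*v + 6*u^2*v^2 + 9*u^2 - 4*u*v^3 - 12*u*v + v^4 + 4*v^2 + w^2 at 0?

A_{3}

The Hessian of f at 0 has rank 2. Corank 1: A-series; mu = 3 gives A_3.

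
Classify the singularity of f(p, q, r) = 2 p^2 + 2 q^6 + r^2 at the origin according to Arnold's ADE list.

A_5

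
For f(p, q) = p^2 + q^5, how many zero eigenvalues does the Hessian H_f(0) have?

1

Hessian at 0 has rank 1.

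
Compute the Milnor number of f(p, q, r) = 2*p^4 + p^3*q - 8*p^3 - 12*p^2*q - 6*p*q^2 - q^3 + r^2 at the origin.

The Hessian of f at 0 has rank 1. Corank 2; j^3 = -(2*p + q)^3 is a perfect cube, so E-series; the 4-jet and mu = 7 give E_7.

7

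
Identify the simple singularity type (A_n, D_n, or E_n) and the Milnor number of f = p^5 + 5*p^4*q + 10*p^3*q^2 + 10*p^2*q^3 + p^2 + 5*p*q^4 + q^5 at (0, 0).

Type A_4, Milnor number mu = 4.

The Hessian of f at 0 is [[2, 0], [0, 0]] with rank 1, so corank 1. A Groebner basis of the Jacobian ideal J(f) in C{p,q} is {q^4, p}; counting standard monomials gives mu = 4. Corank 1: A-series; mu = 4 gives A_4.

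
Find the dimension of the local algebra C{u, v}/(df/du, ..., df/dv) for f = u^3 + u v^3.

7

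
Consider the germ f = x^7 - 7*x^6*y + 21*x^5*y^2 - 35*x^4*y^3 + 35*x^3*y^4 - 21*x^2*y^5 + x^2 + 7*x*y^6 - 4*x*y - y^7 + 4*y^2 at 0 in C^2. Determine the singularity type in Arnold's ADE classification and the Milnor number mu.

Type A_{6}, Milnor number mu = 6.

The Hessian of f at 0 is [[2, -4], [-4, 8]] with rank 1, so corank 1. A Groebner basis of the Jacobian ideal J(f) in C{x,y} is {y^6, x - 2*y}; counting standard monomials gives mu = 6. Corank 1: A-series; mu = 6 gives A_6.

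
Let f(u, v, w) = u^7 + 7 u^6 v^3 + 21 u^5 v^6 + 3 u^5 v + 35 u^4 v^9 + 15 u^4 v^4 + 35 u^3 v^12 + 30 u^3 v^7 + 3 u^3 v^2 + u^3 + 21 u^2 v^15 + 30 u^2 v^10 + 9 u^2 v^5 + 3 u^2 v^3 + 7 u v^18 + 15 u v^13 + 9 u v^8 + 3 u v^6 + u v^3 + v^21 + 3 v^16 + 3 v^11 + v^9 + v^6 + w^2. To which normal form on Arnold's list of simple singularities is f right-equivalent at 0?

E7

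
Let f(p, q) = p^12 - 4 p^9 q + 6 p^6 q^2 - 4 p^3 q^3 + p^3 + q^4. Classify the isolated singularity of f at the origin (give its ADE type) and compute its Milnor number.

Type E_{6}, Milnor number mu = 6.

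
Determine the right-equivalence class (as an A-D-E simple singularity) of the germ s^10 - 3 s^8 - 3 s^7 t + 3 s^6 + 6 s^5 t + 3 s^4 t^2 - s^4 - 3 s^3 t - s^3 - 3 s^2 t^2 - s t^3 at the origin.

The Hessian of f at 0 is [[0, 0], [0, 0]] with rank 0, so corank 2. A Groebner basis of the Jacobian ideal J(f) in C{s,t} is {3*s^2 + t^4 + t^3, s^3, s^2*t - s^2 - t^3/3, 2*s^2 + s*t^2 + 2*t^3/3}; counting standard monomials gives mu = 7. Corank 2; j^3 = -s^3 is a perfect cube, so E-series; the 4-jet and mu = 7 give E_7.

E7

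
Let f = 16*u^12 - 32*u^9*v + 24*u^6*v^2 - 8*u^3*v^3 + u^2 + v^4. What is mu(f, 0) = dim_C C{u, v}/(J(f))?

3

The Hessian of f at 0 has rank 1. Corank 1: A-series; mu = 3 gives A_3.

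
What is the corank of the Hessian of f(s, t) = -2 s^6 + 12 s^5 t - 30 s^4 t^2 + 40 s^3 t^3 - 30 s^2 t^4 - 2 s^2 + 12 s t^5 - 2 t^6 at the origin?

Hessian at 0 has rank 1.

1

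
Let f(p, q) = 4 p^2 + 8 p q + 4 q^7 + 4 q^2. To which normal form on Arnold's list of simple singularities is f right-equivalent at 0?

A_{6}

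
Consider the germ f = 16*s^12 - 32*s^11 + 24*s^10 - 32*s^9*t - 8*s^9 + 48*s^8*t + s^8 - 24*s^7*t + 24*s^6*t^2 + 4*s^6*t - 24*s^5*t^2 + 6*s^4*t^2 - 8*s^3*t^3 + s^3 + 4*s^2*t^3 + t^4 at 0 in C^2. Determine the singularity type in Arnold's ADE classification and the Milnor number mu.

The Hessian of f at 0 has rank 0. Corank 2; j^3 = s^3 is a perfect cube, so E-series; the 4-jet and mu = 6 give E_6.

Type E_6, Milnor number mu = 6.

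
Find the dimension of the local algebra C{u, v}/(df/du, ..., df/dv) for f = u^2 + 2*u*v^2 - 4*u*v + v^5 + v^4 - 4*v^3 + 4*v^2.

4

The Hessian of f at 0 has rank 1. Corank 1: A-series; mu = 4 gives A_4.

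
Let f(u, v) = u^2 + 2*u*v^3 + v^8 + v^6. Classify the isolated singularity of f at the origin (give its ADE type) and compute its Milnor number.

Type A7, Milnor number mu = 7.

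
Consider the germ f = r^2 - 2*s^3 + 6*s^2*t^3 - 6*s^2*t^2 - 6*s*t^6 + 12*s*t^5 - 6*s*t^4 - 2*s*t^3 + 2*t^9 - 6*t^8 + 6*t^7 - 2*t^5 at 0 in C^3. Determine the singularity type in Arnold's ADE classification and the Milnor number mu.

Type E_{7}, Milnor number mu = 7.

The Hessian of f at 0 has rank 1. Corank 2; j^3 = -2*s^3 is a perfect cube, so E-series; the 4-jet and mu = 7 give E_7.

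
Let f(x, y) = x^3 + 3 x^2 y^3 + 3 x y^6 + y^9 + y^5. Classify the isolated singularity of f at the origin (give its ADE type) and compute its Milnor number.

The Hessian of f at 0 is [[0, 0], [0, 0]] with rank 0, so corank 2. A Groebner basis of the Jacobian ideal J(f) in C{x,y} is {x^2/2 + x*y^3, y^4, x^3, x^2*y}; counting standard monomials gives mu = 8. Corank 2; j^3 = x^3 is a perfect cube, so E-series; the 5-jet and mu = 8 give E_8.

Type E_8, Milnor number mu = 8.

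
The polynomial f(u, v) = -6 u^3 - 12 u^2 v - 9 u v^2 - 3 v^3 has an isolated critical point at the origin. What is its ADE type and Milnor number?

Type D_{4}, Milnor number mu = 4.

The Hessian of f at 0 is [[0, 0], [0, 0]] with rank 0, so corank 2. A Groebner basis of the Jacobian ideal J(f) in C{u,v} is {v^3, u^2 - 3*v^2/2, u*v + 3*v^2/2}; counting standard monomials gives mu = 4. Corank 2; j^3 = -3*(u + v)*(2*u^2 + 2*u*v + v^2) splits into three distinct lines over C (the quadratic factor has nonzero discriminant), so D_4.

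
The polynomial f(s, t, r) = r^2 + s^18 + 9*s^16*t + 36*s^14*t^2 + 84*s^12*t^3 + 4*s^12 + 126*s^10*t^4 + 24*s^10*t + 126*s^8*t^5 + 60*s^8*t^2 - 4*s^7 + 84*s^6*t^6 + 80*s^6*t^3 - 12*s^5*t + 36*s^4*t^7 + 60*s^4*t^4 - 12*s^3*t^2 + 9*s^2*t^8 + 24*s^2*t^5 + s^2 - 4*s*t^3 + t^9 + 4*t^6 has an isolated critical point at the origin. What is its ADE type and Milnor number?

Type A_8, Milnor number mu = 8.

The Hessian of f at 0 is [[2, 0, 0], [0, 0, 0], [0, 0, 2]] with rank 2, so corank 1. A Groebner basis of the Jacobian ideal J(f) in C{s,t,r} is {s^2*t^2, s^3, -s/2 + t^3, r}; counting standard monomials gives mu = 8. Corank 1: A-series; mu = 8 gives A_8.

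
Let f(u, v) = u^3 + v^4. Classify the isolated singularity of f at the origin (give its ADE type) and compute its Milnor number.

Type E6, Milnor number mu = 6.

The Hessian of f at 0 is [[0, 0], [0, 0]] with rank 0, so corank 2. A Groebner basis of the Jacobian ideal J(f) in C{u,v} is {v^3, u^2}; counting standard monomials gives mu = 6. Corank 2; j^3 = u^3 is a perfect cube, so E-series; the 4-jet and mu = 6 give E_6.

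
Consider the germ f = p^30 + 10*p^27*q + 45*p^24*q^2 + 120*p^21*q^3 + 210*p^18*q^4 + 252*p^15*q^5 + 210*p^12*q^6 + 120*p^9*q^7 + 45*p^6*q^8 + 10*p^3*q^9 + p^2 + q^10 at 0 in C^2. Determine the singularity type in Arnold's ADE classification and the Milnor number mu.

Type A_{9}, Milnor number mu = 9.

The Hessian of f at 0 has rank 1. Corank 1: A-series; mu = 9 gives A_9.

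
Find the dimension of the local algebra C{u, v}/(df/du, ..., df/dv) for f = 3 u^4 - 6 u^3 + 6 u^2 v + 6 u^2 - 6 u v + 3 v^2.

The Hessian of f at 0 has rank 2. Corank 0: nondegenerate Morse point, so A_1.

1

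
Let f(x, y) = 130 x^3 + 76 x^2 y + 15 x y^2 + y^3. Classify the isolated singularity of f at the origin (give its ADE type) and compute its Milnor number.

The Hessian of f at 0 has rank 0. Corank 2; j^3 = (5*x + y)*(26*x^2 + 10*x*y + y^2) splits into three distinct lines over C (the quadratic factor has nonzero discriminant), so D_4.

Type D_{4}, Milnor number mu = 4.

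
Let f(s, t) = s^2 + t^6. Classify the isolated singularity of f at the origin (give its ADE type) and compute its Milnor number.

Type A_5, Milnor number mu = 5.

The Hessian of f at 0 is [[2, 0], [0, 0]] with rank 1, so corank 1. A Groebner basis of the Jacobian ideal J(f) in C{s,t} is {t^5, s}; counting standard monomials gives mu = 5. Corank 1: A-series; mu = 5 gives A_5.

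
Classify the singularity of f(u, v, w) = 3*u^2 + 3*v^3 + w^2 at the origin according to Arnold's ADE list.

A_{2}

The Hessian of f at 0 is [[6, 0, 0], [0, 0, 0], [0, 0, 2]] with rank 2, so corank 1. A Groebner basis of the Jacobian ideal J(f) in C{u,v,w} is {v^2, u, w}; counting standard monomials gives mu = 2. Corank 1: A-series; mu = 2 gives A_2.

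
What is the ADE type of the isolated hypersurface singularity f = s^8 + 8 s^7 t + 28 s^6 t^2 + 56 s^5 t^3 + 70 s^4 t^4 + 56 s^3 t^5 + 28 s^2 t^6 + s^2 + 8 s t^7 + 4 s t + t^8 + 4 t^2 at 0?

The Hessian of f at 0 has rank 1. Corank 1: A-series; mu = 7 gives A_7.

A_{7}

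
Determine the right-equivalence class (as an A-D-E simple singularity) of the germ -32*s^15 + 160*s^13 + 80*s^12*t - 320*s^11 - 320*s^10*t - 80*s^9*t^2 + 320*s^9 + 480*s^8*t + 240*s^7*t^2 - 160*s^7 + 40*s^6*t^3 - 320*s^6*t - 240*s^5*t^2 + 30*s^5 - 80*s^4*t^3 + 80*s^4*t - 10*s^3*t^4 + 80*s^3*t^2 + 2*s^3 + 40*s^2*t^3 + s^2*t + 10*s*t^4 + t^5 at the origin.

D_6

The Hessian of f at 0 is [[0, 0], [0, 0]] with rank 0, so corank 2. A Groebner basis of the Jacobian ideal J(f) in C{s,t} is {-s*t/10 + t^4, s*t^2, s^2 + s*t/2}; counting standard monomials gives mu = 6. Corank 2; j^3 = s^2*(2*s + t) has shape L^2 M (L != M), so D-series; mu = 6 gives D_6.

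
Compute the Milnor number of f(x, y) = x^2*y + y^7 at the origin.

The Hessian of f at 0 is [[0, 0], [0, 0]] with rank 0, so corank 2. A Groebner basis of the Jacobian ideal J(f) in C{x,y} is {x^2/7 + y^6, x^3, x*y}; counting standard monomials gives mu = 8. Corank 2; j^3 = x^2*y has shape L^2 M (L != M), so D-series; mu = 8 gives D_8.

8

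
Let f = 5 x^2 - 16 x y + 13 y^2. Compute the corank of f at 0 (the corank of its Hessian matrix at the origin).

0

The Hessian at 0 is [[10, -16], [-16, 26]] of rank 2; hence corank 0.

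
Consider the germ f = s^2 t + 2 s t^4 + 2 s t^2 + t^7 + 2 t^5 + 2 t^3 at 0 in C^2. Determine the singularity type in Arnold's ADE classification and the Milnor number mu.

The Hessian of f at 0 has rank 0. Corank 2; j^3 = t*(s^2 + 2*s*t + 2*t^2) splits into three distinct lines over C (the quadratic factor has nonzero discriminant), so D_4.

Type D4, Milnor number mu = 4.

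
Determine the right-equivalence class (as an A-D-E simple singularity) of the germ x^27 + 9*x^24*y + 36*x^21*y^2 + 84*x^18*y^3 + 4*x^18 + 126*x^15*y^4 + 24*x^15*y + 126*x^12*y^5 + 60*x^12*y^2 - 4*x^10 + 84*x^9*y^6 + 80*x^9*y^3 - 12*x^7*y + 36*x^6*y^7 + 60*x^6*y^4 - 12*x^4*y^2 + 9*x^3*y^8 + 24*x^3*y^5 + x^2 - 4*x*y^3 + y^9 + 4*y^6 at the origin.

The Hessian of f at 0 has rank 1. Corank 1: A-series; mu = 8 gives A_8.

A8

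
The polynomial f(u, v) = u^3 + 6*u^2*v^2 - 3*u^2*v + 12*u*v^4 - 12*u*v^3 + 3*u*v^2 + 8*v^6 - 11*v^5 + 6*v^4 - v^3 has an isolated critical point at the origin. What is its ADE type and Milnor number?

Type E8, Milnor number mu = 8.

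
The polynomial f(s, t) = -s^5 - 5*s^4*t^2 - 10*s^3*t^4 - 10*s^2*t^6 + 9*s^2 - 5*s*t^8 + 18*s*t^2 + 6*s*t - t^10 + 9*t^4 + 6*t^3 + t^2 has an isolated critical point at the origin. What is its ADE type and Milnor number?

The Hessian of f at 0 is [[18, 6], [6, 2]] with rank 1, so corank 1. A Groebner basis of the Jacobian ideal J(f) in C{s,t} is {s^2 + 2*s*t/3 - s/9 - t/27, s + t^2 + t/3}; counting standard monomials gives mu = 4. Corank 1: A-series; mu = 4 gives A_4.

Type A_{4}, Milnor number mu = 4.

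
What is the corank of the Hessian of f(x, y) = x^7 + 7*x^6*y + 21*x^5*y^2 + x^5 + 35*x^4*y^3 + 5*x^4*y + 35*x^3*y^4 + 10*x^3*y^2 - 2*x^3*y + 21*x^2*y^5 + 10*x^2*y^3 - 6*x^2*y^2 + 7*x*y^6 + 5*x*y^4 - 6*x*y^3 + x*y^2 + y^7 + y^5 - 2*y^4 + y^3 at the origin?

2

Hessian at 0 has rank 0.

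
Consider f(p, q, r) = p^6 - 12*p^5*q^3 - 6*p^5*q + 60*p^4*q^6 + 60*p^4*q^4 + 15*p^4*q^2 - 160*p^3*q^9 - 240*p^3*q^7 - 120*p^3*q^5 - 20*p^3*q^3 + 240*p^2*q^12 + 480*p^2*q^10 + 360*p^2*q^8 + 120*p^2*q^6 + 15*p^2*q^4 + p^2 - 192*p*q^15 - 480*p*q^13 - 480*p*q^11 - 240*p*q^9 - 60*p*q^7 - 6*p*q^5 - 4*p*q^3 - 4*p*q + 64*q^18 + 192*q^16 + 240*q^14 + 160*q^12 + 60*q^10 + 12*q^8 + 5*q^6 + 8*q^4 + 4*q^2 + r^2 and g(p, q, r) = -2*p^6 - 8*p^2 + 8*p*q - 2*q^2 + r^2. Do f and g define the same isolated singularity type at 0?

Yes.

The Hessian of f at 0 has rank 2. Corank 1: A-series; mu = 5 gives A_5. The Hessian of g at 0 has rank 2. Corank 1: A-series; mu = 5 gives A_5. Both have type A_5, hence right-equivalent.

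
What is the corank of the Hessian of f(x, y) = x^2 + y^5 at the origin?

The Hessian at 0 is [[2, 0], [0, 0]] of rank 1; hence corank 1.

1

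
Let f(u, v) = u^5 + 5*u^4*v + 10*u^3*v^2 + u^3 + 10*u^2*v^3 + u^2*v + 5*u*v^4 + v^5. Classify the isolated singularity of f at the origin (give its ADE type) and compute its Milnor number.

The Hessian of f at 0 is [[0, 0], [0, 0]] with rank 0, so corank 2. A Groebner basis of the Jacobian ideal J(f) in C{u,v} is {-u*v/5 + v^4, u*v^2, u^2 + u*v}; counting standard monomials gives mu = 6. Corank 2; j^3 = u^2*(u + v) has shape L^2 M (L != M), so D-series; mu = 6 gives D_6.

Type D_{6}, Milnor number mu = 6.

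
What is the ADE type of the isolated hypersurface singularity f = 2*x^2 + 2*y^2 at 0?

A1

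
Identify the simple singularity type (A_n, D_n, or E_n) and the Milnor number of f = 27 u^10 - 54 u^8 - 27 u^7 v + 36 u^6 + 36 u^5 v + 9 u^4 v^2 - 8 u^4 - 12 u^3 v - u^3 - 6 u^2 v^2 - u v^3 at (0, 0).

Type E7, Milnor number mu = 7.

The Hessian of f at 0 has rank 0. Corank 2; j^3 = -u^3 is a perfect cube, so E-series; the 4-jet and mu = 7 give E_7.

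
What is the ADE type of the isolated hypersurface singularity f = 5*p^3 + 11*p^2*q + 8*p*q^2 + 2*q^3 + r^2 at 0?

The Hessian of f at 0 is [[0, 0, 0], [0, 0, 0], [0, 0, 2]] with rank 1, so corank 2. A Groebner basis of the Jacobian ideal J(f) in C{p,q,r} is {q^3, p^2 + 2*q^2, p*q - q^2, r}; counting standard monomials gives mu = 4. Corank 2; j^3 = (p + q)*(5*p^2 + 6*p*q + 2*q^2) splits into three distinct lines over C (the quadratic factor has nonzero discriminant), so D_4.

D_4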